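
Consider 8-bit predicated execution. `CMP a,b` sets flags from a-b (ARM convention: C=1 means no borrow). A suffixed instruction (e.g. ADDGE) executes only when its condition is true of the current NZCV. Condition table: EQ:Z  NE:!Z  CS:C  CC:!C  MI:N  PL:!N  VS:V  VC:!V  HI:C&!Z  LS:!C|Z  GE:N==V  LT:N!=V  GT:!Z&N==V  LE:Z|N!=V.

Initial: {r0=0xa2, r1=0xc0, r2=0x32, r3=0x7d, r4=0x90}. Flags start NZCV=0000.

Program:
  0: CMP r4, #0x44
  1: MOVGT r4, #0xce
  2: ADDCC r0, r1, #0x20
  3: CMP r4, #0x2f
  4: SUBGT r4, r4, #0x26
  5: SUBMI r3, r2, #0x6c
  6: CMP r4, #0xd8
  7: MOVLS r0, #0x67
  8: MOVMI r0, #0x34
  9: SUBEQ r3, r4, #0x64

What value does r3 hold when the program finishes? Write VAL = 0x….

VAL = 0x7d

0: ✓ CMP  NZCV=0011
1: · MOVGT
2: · ADDCC
3: ✓ CMP  NZCV=0011
4: · SUBGT
5: · SUBMI
6: ✓ CMP  NZCV=1000
7: ✓ MOVLS  r0←0x67
8: ✓ MOVMI  r0←0x34
9: · SUBEQ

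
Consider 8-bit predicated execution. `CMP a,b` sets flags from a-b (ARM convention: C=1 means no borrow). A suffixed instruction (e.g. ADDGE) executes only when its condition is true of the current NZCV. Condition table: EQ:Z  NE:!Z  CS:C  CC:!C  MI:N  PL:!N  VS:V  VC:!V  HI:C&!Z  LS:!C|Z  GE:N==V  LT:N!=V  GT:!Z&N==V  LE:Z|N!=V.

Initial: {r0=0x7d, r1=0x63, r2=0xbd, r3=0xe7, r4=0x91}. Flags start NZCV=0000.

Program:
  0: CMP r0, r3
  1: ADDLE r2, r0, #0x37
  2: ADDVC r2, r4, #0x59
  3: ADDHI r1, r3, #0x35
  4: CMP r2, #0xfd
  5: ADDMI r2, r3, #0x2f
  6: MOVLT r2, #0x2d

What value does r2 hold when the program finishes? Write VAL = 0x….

[0] flags=1001 → (cmp)
[1] flags=1001 LE?F → skip
[2] flags=1001 VC?F → skip
[3] flags=1001 HI?F → skip
[4] flags=1000 → (cmp)
[5] flags=1000 MI?T → r2=0x16
[6] flags=1000 LT?T → r2=0x2d

VAL = 0x2d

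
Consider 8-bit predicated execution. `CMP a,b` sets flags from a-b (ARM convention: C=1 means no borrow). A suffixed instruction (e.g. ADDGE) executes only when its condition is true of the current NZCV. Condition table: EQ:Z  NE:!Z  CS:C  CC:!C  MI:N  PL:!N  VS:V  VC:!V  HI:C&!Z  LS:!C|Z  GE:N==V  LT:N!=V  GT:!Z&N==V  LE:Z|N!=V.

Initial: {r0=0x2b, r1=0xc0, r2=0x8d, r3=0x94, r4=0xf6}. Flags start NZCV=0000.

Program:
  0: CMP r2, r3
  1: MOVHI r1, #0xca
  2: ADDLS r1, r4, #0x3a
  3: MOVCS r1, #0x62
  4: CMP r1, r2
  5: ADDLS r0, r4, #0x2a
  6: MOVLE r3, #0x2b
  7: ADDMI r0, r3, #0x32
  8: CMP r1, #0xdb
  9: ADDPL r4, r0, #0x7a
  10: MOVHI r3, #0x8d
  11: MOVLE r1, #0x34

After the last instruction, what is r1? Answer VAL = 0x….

[0] flags=1000 → (cmp)
[1] flags=1000 HI?F → skip
[2] flags=1000 LS?T → r1=0x30
[3] flags=1000 CS?F → skip
[4] flags=1001 → (cmp)
[5] flags=1001 LS?T → r0=0x20
[6] flags=1001 LE?F → skip
[7] flags=1001 MI?T → r0=0xc6
[8] flags=0000 → (cmp)
[9] flags=0000 PL?T → r4=0x40
[10] flags=0000 HI?F → skip
[11] flags=0000 LE?F → skip

VAL = 0x30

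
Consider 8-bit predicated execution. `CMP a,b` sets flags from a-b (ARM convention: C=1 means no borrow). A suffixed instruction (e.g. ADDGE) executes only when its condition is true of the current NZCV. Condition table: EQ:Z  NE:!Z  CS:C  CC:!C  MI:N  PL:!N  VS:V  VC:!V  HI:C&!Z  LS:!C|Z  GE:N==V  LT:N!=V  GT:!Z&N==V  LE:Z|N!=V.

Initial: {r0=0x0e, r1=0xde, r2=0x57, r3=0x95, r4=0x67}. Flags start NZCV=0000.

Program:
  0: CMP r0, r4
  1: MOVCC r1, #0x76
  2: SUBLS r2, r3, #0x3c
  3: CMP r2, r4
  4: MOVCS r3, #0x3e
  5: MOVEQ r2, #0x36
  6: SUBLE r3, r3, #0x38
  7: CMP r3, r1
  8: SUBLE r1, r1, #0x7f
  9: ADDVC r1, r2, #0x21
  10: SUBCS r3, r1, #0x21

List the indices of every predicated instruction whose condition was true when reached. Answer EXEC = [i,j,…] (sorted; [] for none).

0: ✓ CMP  NZCV=1000
1: ✓ MOVCC  r1←0x76
2: ✓ SUBLS  r2←0x59
3: ✓ CMP  NZCV=1000
4: · MOVCS
5: · MOVEQ
6: ✓ SUBLE  r3←0x5d
7: ✓ CMP  NZCV=1000
8: ✓ SUBLE  r1←0xf7
9: ✓ ADDVC  r1←0x7a
10: · SUBCS

EXEC = [1,2,6,8,9]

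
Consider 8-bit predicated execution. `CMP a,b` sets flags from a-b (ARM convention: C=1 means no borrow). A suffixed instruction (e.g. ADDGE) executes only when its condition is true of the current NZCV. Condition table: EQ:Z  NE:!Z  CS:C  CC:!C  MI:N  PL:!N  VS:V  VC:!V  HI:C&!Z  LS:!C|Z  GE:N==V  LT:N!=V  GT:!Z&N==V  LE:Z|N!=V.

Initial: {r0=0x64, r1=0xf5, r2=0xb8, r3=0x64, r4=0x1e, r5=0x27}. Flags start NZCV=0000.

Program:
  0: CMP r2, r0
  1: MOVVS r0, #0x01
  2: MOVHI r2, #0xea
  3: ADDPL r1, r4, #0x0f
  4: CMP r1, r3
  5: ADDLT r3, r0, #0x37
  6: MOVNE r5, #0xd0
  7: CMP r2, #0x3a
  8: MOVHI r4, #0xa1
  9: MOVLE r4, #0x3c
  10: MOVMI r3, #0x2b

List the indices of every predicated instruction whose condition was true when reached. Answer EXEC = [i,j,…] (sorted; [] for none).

EXEC = [1,2,3,5,6,8,9,10]

[0] flags=0011 → (cmp)
[1] flags=0011 VS?T → r0=0x01
[2] flags=0011 HI?T → r2=0xea
[3] flags=0011 PL?T → r1=0x2d
[4] flags=1000 → (cmp)
[5] flags=1000 LT?T → r3=0x38
[6] flags=1000 NE?T → r5=0xd0
[7] flags=1010 → (cmp)
[8] flags=1010 HI?T → r4=0xa1
[9] flags=1010 LE?T → r4=0x3c
[10] flags=1010 MI?T → r3=0x2b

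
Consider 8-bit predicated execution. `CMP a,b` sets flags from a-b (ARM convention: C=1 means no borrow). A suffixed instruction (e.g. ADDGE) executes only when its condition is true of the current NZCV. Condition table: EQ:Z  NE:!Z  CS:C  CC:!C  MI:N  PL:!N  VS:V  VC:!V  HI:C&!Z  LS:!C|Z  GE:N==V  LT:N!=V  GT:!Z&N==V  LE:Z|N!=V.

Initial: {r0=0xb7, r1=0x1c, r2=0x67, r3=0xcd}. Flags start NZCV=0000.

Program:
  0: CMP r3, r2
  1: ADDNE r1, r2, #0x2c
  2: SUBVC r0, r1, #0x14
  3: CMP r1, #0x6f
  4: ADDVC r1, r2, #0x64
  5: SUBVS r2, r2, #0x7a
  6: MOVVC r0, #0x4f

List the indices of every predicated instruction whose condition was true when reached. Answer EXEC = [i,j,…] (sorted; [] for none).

[0] flags=0011 → (cmp)
[1] flags=0011 NE?T → r1=0x93
[2] flags=0011 VC?F → skip
[3] flags=0011 → (cmp)
[4] flags=0011 VC?F → skip
[5] flags=0011 VS?T → r2=0xed
[6] flags=0011 VC?F → skip

EXEC = [1,5]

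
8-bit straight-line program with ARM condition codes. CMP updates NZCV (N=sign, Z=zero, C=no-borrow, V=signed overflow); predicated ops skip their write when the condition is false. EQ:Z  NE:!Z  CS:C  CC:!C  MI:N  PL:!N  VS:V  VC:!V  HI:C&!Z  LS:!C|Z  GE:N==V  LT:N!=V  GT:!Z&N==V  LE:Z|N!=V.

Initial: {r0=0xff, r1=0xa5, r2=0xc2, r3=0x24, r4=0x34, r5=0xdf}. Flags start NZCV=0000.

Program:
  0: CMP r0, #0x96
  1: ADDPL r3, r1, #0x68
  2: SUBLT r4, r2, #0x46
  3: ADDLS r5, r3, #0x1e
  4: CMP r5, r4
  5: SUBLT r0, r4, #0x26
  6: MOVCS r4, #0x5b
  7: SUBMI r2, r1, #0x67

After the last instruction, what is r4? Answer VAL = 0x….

VAL = 0x5b

[0] flags=0010 → (cmp)
[1] flags=0010 PL?T → r3=0x0d
[2] flags=0010 LT?F → skip
[3] flags=0010 LS?F → skip
[4] flags=1010 → (cmp)
[5] flags=1010 LT?T → r0=0x0e
[6] flags=1010 CS?T → r4=0x5b
[7] flags=1010 MI?T → r2=0x3e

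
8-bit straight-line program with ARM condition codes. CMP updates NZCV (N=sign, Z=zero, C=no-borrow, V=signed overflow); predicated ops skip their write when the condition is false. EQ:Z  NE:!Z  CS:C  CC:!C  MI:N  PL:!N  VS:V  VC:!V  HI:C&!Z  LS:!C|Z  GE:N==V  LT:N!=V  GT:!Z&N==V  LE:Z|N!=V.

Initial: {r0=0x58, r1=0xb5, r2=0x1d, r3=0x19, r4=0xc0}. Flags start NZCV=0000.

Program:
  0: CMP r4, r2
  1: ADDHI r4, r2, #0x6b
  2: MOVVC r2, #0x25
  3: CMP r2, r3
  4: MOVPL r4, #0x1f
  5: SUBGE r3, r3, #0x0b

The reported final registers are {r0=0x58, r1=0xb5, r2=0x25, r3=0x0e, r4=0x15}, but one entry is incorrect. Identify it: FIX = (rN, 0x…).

FIX = (r4, 0x1f)

0: ✓ CMP  NZCV=1010
1: ✓ ADDHI  r4←0x88
2: ✓ MOVVC  r2←0x25
3: ✓ CMP  NZCV=0010
4: ✓ MOVPL  r4←0x1f
5: ✓ SUBGE  r3←0x0e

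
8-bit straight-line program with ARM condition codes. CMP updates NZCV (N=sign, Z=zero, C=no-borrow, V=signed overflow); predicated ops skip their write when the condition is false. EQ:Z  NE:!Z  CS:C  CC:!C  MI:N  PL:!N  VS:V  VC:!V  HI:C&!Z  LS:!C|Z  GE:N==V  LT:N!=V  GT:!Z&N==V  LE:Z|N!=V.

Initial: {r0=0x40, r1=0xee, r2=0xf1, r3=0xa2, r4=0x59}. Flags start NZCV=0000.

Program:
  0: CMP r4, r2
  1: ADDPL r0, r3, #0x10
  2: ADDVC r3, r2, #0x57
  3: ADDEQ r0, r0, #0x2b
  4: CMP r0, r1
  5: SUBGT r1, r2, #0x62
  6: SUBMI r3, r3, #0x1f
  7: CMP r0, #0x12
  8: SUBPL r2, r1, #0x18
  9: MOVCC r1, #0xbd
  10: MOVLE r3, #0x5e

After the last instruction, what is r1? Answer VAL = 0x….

VAL = 0xee

[0] flags=0000 → (cmp)
[1] flags=0000 PL?T → r0=0xb2
[2] flags=0000 VC?T → r3=0x48
[3] flags=0000 EQ?F → skip
[4] flags=1000 → (cmp)
[5] flags=1000 GT?F → skip
[6] flags=1000 MI?T → r3=0x29
[7] flags=1010 → (cmp)
[8] flags=1010 PL?F → skip
[9] flags=1010 CC?F → skip
[10] flags=1010 LE?T → r3=0x5e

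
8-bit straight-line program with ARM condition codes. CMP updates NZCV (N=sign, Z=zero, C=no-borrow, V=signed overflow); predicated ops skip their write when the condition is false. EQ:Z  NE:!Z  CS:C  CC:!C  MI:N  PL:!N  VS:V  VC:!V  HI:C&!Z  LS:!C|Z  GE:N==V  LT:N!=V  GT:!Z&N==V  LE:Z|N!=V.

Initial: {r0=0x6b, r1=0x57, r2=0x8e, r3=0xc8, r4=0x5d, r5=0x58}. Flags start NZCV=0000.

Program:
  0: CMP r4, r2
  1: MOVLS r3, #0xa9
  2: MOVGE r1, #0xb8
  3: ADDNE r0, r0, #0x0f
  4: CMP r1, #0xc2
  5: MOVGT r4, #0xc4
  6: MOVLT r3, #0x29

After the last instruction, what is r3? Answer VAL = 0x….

0: ✓ CMP  NZCV=1001
1: ✓ MOVLS  r3←0xa9
2: ✓ MOVGE  r1←0xb8
3: ✓ ADDNE  r0←0x7a
4: ✓ CMP  NZCV=1000
5: · MOVGT
6: ✓ MOVLT  r3←0x29

VAL = 0x29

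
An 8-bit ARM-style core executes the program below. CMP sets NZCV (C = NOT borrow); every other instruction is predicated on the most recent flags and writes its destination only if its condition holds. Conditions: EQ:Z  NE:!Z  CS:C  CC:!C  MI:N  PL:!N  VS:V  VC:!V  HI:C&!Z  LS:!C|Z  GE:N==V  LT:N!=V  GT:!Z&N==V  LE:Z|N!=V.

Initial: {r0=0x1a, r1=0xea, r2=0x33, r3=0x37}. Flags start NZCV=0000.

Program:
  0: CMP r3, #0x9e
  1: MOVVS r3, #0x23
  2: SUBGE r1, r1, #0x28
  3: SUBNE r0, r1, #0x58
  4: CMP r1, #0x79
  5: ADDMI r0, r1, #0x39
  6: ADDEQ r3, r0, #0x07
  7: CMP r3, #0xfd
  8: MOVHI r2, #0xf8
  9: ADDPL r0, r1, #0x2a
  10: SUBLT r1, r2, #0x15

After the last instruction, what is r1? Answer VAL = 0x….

[0] flags=1001 → (cmp)
[1] flags=1001 VS?T → r3=0x23
[2] flags=1001 GE?T → r1=0xc2
[3] flags=1001 NE?T → r0=0x6a
[4] flags=0011 → (cmp)
[5] flags=0011 MI?F → skip
[6] flags=0011 EQ?F → skip
[7] flags=0000 → (cmp)
[8] flags=0000 HI?F → skip
[9] flags=0000 PL?T → r0=0xec
[10] flags=0000 LT?F → skip

VAL = 0xc2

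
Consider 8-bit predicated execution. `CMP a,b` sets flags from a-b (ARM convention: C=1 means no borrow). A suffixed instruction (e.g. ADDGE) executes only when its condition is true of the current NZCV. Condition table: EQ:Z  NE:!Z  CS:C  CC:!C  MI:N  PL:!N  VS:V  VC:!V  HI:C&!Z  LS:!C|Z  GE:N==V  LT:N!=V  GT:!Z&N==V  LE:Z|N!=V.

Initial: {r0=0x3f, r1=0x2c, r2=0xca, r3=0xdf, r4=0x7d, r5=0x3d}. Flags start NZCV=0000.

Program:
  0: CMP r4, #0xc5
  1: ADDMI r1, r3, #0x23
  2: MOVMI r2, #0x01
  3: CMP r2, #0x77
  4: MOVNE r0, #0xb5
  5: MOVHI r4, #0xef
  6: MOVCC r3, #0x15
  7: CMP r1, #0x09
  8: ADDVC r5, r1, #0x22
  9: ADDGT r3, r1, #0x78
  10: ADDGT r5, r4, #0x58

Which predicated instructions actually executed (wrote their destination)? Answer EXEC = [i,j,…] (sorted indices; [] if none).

0: ✓ CMP  NZCV=1001
1: ✓ ADDMI  r1←0x02
2: ✓ MOVMI  r2←0x01
3: ✓ CMP  NZCV=1000
4: ✓ MOVNE  r0←0xb5
5: · MOVHI
6: ✓ MOVCC  r3←0x15
7: ✓ CMP  NZCV=1000
8: ✓ ADDVC  r5←0x24
9: · ADDGT
10: · ADDGT

EXEC = [1,2,4,6,8]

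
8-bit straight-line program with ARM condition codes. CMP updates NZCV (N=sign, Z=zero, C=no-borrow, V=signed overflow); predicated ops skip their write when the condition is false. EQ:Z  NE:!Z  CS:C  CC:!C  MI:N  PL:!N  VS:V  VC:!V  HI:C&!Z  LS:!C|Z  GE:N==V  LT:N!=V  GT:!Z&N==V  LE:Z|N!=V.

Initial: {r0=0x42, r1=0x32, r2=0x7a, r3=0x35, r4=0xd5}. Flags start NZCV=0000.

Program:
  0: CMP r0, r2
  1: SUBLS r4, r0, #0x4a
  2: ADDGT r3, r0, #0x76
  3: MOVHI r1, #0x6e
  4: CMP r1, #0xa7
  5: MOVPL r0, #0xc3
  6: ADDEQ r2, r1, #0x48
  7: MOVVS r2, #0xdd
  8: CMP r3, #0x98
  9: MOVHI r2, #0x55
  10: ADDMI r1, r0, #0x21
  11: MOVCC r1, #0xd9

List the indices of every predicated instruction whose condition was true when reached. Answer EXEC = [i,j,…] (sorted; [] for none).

EXEC = [1,7,10,11]

0: ✓ CMP  NZCV=1000
1: ✓ SUBLS  r4←0xf8
2: · ADDGT
3: · MOVHI
4: ✓ CMP  NZCV=1001
5: · MOVPL
6: · ADDEQ
7: ✓ MOVVS  r2←0xdd
8: ✓ CMP  NZCV=1001
9: · MOVHI
10: ✓ ADDMI  r1←0x63
11: ✓ MOVCC  r1←0xd9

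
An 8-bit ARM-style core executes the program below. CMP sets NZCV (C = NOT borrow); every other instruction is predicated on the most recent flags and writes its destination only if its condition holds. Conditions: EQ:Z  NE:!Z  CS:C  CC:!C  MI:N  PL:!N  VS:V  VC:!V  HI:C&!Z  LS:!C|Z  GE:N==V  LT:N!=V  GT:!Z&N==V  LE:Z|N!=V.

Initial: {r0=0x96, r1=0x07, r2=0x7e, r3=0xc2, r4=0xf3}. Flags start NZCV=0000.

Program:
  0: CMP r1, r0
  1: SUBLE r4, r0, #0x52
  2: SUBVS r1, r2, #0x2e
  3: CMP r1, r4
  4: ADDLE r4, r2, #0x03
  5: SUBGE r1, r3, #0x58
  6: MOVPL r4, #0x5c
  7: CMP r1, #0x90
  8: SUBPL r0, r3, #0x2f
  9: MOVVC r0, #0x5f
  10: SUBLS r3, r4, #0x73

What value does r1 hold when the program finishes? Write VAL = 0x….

VAL = 0x6a

[0] flags=0000 → (cmp)
[1] flags=0000 LE?F → skip
[2] flags=0000 VS?F → skip
[3] flags=0000 → (cmp)
[4] flags=0000 LE?F → skip
[5] flags=0000 GE?T → r1=0x6a
[6] flags=0000 PL?T → r4=0x5c
[7] flags=1001 → (cmp)
[8] flags=1001 PL?F → skip
[9] flags=1001 VC?F → skip
[10] flags=1001 LS?T → r3=0xe9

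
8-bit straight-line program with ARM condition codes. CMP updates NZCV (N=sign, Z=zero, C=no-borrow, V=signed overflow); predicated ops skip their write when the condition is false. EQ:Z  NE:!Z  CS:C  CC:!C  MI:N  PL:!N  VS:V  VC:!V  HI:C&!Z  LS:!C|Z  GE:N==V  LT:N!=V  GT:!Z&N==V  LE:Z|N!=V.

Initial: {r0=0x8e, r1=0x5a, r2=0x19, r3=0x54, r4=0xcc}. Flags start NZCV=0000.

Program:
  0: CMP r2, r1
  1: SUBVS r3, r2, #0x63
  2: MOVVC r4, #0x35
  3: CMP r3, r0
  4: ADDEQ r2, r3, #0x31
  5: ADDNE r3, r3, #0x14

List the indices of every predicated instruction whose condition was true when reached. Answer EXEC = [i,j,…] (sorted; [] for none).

[0] flags=1000 → (cmp)
[1] flags=1000 VS?F → skip
[2] flags=1000 VC?T → r4=0x35
[3] flags=1001 → (cmp)
[4] flags=1001 EQ?F → skip
[5] flags=1001 NE?T → r3=0x68

EXEC = [2,5]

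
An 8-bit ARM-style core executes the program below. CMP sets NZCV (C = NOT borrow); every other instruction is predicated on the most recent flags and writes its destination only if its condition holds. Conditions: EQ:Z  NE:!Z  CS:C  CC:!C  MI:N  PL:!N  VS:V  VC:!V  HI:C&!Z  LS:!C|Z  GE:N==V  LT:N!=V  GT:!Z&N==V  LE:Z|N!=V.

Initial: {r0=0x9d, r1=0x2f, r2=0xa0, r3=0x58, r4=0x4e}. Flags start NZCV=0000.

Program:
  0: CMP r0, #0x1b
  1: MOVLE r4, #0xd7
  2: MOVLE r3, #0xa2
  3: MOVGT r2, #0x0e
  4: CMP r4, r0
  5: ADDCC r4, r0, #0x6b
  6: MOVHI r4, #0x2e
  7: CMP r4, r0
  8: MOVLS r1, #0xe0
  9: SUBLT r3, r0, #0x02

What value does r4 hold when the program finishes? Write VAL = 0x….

[0] flags=1010 → (cmp)
[1] flags=1010 LE?T → r4=0xd7
[2] flags=1010 LE?T → r3=0xa2
[3] flags=1010 GT?F → skip
[4] flags=0010 → (cmp)
[5] flags=0010 CC?F → skip
[6] flags=0010 HI?T → r4=0x2e
[7] flags=1001 → (cmp)
[8] flags=1001 LS?T → r1=0xe0
[9] flags=1001 LT?F → skip

VAL = 0x2e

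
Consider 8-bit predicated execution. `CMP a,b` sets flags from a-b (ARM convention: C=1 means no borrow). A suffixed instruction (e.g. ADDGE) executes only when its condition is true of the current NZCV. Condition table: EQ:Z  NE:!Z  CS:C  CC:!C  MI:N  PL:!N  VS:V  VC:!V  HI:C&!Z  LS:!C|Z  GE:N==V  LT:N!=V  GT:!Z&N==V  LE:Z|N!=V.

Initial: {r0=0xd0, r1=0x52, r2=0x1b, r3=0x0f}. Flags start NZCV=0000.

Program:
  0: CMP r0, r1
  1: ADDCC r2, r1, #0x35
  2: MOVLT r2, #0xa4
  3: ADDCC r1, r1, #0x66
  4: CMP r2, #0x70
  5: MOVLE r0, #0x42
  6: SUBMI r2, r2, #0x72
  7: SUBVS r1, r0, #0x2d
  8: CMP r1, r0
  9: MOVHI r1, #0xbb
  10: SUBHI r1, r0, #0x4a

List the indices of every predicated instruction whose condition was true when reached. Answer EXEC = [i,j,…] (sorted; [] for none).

EXEC = [2,5,7]

0: ✓ CMP  NZCV=0011
1: · ADDCC
2: ✓ MOVLT  r2←0xa4
3: · ADDCC
4: ✓ CMP  NZCV=0011
5: ✓ MOVLE  r0←0x42
6: · SUBMI
7: ✓ SUBVS  r1←0x15
8: ✓ CMP  NZCV=1000
9: · MOVHI
10: · SUBHI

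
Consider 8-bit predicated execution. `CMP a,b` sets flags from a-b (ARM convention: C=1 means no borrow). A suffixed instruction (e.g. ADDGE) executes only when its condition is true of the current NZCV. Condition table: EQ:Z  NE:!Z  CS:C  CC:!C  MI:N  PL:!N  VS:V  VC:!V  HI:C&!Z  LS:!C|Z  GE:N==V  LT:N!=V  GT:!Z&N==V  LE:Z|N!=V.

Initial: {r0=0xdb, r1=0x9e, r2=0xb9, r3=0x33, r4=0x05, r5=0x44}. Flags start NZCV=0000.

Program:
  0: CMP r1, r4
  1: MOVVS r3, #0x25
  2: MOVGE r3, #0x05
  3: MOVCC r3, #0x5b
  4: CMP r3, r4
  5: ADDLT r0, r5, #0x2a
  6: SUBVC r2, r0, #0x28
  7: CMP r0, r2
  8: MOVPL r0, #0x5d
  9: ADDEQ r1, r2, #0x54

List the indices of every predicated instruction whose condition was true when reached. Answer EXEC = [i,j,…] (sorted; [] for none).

0: ✓ CMP  NZCV=1010
1: · MOVVS
2: · MOVGE
3: · MOVCC
4: ✓ CMP  NZCV=0010
5: · ADDLT
6: ✓ SUBVC  r2←0xb3
7: ✓ CMP  NZCV=0010
8: ✓ MOVPL  r0←0x5d
9: · ADDEQ

EXEC = [6,8]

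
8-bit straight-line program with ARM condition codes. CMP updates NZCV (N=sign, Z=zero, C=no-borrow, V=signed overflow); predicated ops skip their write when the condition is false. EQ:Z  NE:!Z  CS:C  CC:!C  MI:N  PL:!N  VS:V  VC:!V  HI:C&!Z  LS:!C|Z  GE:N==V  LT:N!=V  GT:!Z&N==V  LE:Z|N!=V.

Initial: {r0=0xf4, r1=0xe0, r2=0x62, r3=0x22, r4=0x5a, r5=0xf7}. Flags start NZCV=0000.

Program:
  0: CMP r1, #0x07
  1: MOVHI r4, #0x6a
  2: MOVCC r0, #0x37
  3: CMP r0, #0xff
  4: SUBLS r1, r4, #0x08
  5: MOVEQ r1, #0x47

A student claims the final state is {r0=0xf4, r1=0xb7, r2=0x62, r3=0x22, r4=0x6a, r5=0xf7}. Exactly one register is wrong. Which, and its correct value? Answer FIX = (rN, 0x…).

0: ✓ CMP  NZCV=1010
1: ✓ MOVHI  r4←0x6a
2: · MOVCC
3: ✓ CMP  NZCV=1000
4: ✓ SUBLS  r1←0x62
5: · MOVEQ

FIX = (r1, 0x62)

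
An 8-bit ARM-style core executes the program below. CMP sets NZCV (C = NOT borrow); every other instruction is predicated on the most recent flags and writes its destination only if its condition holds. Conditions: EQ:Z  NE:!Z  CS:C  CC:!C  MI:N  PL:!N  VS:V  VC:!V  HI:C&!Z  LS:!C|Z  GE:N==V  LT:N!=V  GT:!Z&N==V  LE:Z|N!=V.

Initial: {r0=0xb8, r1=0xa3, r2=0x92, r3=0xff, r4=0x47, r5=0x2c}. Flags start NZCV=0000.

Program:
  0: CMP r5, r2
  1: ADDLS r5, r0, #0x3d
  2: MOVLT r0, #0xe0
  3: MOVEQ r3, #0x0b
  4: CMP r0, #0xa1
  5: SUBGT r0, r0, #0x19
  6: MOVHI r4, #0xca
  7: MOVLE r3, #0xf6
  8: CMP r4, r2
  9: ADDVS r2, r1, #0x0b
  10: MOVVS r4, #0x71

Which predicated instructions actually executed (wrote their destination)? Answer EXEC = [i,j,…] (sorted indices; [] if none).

[0] flags=1001 → (cmp)
[1] flags=1001 LS?T → r5=0xf5
[2] flags=1001 LT?F → skip
[3] flags=1001 EQ?F → skip
[4] flags=0010 → (cmp)
[5] flags=0010 GT?T → r0=0x9f
[6] flags=0010 HI?T → r4=0xca
[7] flags=0010 LE?F → skip
[8] flags=0010 → (cmp)
[9] flags=0010 VS?F → skip
[10] flags=0010 VS?F → skip

EXEC = [1,5,6]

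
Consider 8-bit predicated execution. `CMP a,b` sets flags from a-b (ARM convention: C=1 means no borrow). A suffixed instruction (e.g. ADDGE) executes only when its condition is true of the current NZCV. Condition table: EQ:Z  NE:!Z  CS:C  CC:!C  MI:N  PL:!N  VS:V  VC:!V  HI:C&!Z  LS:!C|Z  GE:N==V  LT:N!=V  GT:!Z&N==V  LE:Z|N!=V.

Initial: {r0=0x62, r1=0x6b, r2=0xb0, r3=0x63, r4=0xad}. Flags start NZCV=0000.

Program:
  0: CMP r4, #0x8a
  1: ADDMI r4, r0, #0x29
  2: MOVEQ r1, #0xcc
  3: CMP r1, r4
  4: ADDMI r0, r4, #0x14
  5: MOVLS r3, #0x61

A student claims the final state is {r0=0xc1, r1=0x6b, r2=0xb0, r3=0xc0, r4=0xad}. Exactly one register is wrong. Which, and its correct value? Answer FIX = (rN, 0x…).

[0] flags=0010 → (cmp)
[1] flags=0010 MI?F → skip
[2] flags=0010 EQ?F → skip
[3] flags=1001 → (cmp)
[4] flags=1001 MI?T → r0=0xc1
[5] flags=1001 LS?T → r3=0x61

FIX = (r3, 0x61)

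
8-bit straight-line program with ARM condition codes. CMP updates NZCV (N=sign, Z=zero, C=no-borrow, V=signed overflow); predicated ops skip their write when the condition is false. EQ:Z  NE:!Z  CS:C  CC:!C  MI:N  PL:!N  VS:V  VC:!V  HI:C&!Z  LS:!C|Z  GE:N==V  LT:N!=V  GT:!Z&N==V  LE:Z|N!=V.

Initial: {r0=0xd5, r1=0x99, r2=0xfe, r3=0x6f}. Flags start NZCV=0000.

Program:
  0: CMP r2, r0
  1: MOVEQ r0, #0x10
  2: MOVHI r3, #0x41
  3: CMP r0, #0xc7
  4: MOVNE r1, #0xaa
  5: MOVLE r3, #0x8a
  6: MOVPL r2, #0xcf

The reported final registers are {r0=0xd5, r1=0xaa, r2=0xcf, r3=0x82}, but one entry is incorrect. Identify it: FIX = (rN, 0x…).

FIX = (r3, 0x41)

0: ✓ CMP  NZCV=0010
1: · MOVEQ
2: ✓ MOVHI  r3←0x41
3: ✓ CMP  NZCV=0010
4: ✓ MOVNE  r1←0xaa
5: · MOVLE
6: ✓ MOVPL  r2←0xcf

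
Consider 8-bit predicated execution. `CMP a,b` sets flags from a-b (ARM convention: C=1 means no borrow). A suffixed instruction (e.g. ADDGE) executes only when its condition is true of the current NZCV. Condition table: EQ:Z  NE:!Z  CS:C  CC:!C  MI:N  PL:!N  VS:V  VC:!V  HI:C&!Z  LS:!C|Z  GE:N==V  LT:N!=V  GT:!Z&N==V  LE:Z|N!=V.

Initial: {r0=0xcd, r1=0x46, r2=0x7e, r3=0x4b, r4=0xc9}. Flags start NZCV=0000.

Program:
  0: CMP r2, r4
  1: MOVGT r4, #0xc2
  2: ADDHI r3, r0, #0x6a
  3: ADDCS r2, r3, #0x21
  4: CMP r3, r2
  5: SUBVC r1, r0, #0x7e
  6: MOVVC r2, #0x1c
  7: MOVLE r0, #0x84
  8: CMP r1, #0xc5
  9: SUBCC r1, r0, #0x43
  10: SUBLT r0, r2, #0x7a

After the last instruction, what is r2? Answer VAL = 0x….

[0] flags=1001 → (cmp)
[1] flags=1001 GT?T → r4=0xc2
[2] flags=1001 HI?F → skip
[3] flags=1001 CS?F → skip
[4] flags=1000 → (cmp)
[5] flags=1000 VC?T → r1=0x4f
[6] flags=1000 VC?T → r2=0x1c
[7] flags=1000 LE?T → r0=0x84
[8] flags=1001 → (cmp)
[9] flags=1001 CC?T → r1=0x41
[10] flags=1001 LT?F → skip

VAL = 0x1c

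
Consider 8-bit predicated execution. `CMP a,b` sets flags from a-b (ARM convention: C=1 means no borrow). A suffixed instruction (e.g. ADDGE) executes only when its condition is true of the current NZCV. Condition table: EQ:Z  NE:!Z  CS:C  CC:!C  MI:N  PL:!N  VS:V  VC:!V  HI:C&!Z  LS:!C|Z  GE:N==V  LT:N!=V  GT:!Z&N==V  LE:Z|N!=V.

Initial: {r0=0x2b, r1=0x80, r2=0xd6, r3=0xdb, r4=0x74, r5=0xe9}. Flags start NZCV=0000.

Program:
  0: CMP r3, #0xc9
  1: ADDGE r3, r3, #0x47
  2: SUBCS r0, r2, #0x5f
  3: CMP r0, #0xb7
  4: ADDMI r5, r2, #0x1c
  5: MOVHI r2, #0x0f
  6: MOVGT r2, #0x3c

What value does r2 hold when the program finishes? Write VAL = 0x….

VAL = 0x3c

[0] flags=0010 → (cmp)
[1] flags=0010 GE?T → r3=0x22
[2] flags=0010 CS?T → r0=0x77
[3] flags=1001 → (cmp)
[4] flags=1001 MI?T → r5=0xf2
[5] flags=1001 HI?F → skip
[6] flags=1001 GT?T → r2=0x3c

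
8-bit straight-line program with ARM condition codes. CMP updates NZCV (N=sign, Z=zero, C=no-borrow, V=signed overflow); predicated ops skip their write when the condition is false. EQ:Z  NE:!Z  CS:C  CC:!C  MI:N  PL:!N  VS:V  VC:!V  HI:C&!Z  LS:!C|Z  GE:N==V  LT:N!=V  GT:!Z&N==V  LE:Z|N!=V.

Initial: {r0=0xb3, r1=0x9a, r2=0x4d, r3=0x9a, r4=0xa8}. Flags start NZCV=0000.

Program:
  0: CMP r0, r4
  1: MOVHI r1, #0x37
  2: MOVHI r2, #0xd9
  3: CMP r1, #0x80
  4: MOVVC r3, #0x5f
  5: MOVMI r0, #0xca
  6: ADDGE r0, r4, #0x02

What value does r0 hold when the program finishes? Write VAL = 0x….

[0] flags=0010 → (cmp)
[1] flags=0010 HI?T → r1=0x37
[2] flags=0010 HI?T → r2=0xd9
[3] flags=1001 → (cmp)
[4] flags=1001 VC?F → skip
[5] flags=1001 MI?T → r0=0xca
[6] flags=1001 GE?T → r0=0xaa

VAL = 0xaa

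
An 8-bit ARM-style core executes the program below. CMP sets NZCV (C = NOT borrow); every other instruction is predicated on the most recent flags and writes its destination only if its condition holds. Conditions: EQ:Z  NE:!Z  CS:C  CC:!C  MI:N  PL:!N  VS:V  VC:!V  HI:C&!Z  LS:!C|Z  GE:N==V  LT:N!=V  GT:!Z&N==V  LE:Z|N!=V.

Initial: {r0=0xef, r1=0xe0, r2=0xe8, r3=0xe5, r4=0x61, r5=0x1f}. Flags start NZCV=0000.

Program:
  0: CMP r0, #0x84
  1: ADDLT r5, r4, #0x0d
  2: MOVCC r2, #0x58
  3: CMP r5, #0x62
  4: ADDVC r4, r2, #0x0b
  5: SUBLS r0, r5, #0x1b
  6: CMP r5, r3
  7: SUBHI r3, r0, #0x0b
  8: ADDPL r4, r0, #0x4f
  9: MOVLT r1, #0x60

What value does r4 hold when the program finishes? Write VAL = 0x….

[0] flags=0010 → (cmp)
[1] flags=0010 LT?F → skip
[2] flags=0010 CC?F → skip
[3] flags=1000 → (cmp)
[4] flags=1000 VC?T → r4=0xf3
[5] flags=1000 LS?T → r0=0x04
[6] flags=0000 → (cmp)
[7] flags=0000 HI?F → skip
[8] flags=0000 PL?T → r4=0x53
[9] flags=0000 LT?F → skip

VAL = 0x53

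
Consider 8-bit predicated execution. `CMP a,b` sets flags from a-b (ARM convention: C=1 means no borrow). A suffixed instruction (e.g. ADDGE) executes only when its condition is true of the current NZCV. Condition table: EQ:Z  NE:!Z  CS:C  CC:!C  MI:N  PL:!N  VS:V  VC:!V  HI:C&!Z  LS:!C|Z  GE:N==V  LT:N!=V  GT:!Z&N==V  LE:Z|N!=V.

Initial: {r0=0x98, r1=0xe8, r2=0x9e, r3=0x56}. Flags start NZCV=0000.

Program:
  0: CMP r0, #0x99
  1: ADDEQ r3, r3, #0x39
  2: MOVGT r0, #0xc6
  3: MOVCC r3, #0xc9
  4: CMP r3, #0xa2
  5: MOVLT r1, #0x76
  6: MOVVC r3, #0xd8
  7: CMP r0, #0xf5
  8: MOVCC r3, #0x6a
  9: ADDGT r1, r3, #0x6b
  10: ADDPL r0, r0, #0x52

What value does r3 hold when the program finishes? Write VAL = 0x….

VAL = 0x6a

0: ✓ CMP  NZCV=1000
1: · ADDEQ
2: · MOVGT
3: ✓ MOVCC  r3←0xc9
4: ✓ CMP  NZCV=0010
5: · MOVLT
6: ✓ MOVVC  r3←0xd8
7: ✓ CMP  NZCV=1000
8: ✓ MOVCC  r3←0x6a
9: · ADDGT
10: · ADDPL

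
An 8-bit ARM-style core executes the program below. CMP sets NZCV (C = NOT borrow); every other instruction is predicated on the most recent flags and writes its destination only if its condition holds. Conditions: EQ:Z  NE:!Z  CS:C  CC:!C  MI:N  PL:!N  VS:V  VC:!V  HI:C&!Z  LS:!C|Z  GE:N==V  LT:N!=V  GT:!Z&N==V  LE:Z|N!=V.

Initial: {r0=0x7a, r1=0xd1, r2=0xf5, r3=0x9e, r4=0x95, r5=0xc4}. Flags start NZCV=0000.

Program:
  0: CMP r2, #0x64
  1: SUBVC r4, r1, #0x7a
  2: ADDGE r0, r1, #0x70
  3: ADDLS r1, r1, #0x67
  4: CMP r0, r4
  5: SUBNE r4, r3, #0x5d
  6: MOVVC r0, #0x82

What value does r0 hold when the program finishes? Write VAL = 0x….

[0] flags=1010 → (cmp)
[1] flags=1010 VC?T → r4=0x57
[2] flags=1010 GE?F → skip
[3] flags=1010 LS?F → skip
[4] flags=0010 → (cmp)
[5] flags=0010 NE?T → r4=0x41
[6] flags=0010 VC?T → r0=0x82

VAL = 0x82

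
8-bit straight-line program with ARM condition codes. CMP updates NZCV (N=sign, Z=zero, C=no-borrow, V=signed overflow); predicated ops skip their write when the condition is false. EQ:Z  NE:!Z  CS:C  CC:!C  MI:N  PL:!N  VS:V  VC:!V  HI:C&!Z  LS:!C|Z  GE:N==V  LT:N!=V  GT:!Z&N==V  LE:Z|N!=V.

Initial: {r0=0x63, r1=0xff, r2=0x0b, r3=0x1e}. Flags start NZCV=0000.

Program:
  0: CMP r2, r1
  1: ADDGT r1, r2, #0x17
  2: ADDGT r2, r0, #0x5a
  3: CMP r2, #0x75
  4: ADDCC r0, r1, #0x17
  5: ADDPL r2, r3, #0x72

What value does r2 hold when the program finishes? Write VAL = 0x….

[0] flags=0000 → (cmp)
[1] flags=0000 GT?T → r1=0x22
[2] flags=0000 GT?T → r2=0xbd
[3] flags=0011 → (cmp)
[4] flags=0011 CC?F → skip
[5] flags=0011 PL?T → r2=0x90

VAL = 0x90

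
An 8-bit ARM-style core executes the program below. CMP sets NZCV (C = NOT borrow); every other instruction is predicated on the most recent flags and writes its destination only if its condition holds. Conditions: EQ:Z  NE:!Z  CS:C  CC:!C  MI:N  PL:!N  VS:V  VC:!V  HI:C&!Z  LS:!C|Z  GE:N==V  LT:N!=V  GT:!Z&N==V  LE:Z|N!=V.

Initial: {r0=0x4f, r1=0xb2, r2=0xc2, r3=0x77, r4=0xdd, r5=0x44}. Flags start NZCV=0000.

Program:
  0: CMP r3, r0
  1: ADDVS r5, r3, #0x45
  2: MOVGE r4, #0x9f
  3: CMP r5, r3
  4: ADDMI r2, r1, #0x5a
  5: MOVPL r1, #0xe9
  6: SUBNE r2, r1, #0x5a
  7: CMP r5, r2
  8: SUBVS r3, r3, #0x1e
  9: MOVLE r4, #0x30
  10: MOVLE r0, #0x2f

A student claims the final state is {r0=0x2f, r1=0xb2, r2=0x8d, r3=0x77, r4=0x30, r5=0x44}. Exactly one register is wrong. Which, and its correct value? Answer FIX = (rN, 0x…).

FIX = (r2, 0x58)

0: ✓ CMP  NZCV=0010
1: · ADDVS
2: ✓ MOVGE  r4←0x9f
3: ✓ CMP  NZCV=1000
4: ✓ ADDMI  r2←0x0c
5: · MOVPL
6: ✓ SUBNE  r2←0x58
7: ✓ CMP  NZCV=1000
8: · SUBVS
9: ✓ MOVLE  r4←0x30
10: ✓ MOVLE  r0←0x2f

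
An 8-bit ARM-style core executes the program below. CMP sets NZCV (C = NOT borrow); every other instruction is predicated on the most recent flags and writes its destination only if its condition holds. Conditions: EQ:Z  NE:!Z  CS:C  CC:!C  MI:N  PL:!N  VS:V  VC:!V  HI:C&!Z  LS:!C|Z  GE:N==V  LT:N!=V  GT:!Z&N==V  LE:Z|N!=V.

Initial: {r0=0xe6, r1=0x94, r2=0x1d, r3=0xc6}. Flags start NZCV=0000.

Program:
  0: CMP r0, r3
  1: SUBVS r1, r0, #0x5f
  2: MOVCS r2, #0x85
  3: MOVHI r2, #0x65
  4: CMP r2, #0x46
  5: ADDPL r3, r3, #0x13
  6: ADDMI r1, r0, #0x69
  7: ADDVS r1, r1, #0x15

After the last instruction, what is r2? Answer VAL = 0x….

VAL = 0x65

0: ✓ CMP  NZCV=0010
1: · SUBVS
2: ✓ MOVCS  r2←0x85
3: ✓ MOVHI  r2←0x65
4: ✓ CMP  NZCV=0010
5: ✓ ADDPL  r3←0xd9
6: · ADDMI
7: · ADDVS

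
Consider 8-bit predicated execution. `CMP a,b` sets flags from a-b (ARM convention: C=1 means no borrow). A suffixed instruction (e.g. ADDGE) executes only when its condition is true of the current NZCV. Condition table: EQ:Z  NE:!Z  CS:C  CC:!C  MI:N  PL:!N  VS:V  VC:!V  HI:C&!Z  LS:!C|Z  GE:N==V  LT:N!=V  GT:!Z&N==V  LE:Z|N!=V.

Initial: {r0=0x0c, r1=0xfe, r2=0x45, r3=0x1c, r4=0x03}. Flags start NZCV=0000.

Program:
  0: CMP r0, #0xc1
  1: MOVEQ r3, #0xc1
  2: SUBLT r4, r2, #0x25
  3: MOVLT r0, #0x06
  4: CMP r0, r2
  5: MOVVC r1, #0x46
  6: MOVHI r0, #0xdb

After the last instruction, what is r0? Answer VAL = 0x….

VAL = 0x0c

[0] flags=0000 → (cmp)
[1] flags=0000 EQ?F → skip
[2] flags=0000 LT?F → skip
[3] flags=0000 LT?F → skip
[4] flags=1000 → (cmp)
[5] flags=1000 VC?T → r1=0x46
[6] flags=1000 HI?F → skip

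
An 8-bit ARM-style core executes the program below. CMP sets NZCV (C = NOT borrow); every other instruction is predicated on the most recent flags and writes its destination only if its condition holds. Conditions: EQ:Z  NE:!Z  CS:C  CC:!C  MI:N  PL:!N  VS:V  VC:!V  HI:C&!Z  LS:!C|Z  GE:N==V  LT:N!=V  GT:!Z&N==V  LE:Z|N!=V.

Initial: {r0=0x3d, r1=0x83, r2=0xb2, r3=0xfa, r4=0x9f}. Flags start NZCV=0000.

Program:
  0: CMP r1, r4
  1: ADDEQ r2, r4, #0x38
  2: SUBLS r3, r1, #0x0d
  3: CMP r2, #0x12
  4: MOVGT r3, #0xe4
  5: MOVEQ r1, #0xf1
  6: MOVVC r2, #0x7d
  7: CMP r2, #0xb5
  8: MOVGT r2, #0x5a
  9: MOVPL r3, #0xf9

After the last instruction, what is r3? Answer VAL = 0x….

VAL = 0x76

0: ✓ CMP  NZCV=1000
1: · ADDEQ
2: ✓ SUBLS  r3←0x76
3: ✓ CMP  NZCV=1010
4: · MOVGT
5: · MOVEQ
6: ✓ MOVVC  r2←0x7d
7: ✓ CMP  NZCV=1001
8: ✓ MOVGT  r2←0x5a
9: · MOVPL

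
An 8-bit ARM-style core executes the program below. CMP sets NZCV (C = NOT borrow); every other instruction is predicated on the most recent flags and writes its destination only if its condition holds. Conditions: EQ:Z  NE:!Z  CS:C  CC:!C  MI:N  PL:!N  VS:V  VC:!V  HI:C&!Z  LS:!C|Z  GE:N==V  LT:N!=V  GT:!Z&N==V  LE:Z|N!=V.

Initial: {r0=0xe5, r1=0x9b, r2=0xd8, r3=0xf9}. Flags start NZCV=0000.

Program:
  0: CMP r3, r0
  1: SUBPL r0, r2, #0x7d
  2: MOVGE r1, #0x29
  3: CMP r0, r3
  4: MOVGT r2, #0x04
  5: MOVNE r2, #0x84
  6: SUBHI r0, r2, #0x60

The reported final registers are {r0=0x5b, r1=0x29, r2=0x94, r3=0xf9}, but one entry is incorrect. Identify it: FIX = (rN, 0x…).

0: ✓ CMP  NZCV=0010
1: ✓ SUBPL  r0←0x5b
2: ✓ MOVGE  r1←0x29
3: ✓ CMP  NZCV=0000
4: ✓ MOVGT  r2←0x04
5: ✓ MOVNE  r2←0x84
6: · SUBHI

FIX = (r2, 0x84)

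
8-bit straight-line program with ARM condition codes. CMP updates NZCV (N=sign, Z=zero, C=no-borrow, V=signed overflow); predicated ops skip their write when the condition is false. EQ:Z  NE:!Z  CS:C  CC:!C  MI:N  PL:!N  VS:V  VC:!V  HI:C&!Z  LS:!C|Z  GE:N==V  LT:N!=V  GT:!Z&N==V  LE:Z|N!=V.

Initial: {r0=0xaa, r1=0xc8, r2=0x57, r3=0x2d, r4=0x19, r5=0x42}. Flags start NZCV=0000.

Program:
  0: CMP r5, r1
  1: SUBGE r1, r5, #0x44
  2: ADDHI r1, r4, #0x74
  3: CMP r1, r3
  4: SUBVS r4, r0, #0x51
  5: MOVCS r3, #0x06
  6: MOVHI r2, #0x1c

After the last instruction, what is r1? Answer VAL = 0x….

VAL = 0xfe

[0] flags=0000 → (cmp)
[1] flags=0000 GE?T → r1=0xfe
[2] flags=0000 HI?F → skip
[3] flags=1010 → (cmp)
[4] flags=1010 VS?F → skip
[5] flags=1010 CS?T → r3=0x06
[6] flags=1010 HI?T → r2=0x1c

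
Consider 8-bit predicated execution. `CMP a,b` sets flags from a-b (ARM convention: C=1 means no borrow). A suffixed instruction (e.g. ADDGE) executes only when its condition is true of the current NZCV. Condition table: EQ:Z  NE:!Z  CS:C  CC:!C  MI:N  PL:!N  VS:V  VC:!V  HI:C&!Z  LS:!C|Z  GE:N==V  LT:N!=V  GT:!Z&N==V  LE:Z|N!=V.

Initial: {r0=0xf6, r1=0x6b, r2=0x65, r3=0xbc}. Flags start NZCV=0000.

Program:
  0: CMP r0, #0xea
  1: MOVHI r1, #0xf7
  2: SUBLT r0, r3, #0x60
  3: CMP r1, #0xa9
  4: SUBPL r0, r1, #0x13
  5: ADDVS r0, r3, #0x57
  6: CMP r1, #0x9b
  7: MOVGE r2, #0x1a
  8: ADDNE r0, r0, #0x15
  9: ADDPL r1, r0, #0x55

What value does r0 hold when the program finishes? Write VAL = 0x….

0: ✓ CMP  NZCV=0010
1: ✓ MOVHI  r1←0xf7
2: · SUBLT
3: ✓ CMP  NZCV=0010
4: ✓ SUBPL  r0←0xe4
5: · ADDVS
6: ✓ CMP  NZCV=0010
7: ✓ MOVGE  r2←0x1a
8: ✓ ADDNE  r0←0xf9
9: ✓ ADDPL  r1←0x4e

VAL = 0xf9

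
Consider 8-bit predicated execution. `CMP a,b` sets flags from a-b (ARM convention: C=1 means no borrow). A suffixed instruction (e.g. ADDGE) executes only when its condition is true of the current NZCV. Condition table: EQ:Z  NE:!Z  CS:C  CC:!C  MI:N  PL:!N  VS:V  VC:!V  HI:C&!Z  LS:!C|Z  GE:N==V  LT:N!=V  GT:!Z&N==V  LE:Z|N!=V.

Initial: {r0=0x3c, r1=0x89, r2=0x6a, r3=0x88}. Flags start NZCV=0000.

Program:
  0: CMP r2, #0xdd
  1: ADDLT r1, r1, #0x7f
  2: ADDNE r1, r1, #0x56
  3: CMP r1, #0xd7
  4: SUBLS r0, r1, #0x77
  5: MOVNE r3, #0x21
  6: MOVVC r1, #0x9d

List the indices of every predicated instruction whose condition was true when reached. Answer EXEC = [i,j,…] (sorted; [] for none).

0: ✓ CMP  NZCV=1001
1: · ADDLT
2: ✓ ADDNE  r1←0xdf
3: ✓ CMP  NZCV=0010
4: · SUBLS
5: ✓ MOVNE  r3←0x21
6: ✓ MOVVC  r1←0x9d

EXEC = [2,5,6]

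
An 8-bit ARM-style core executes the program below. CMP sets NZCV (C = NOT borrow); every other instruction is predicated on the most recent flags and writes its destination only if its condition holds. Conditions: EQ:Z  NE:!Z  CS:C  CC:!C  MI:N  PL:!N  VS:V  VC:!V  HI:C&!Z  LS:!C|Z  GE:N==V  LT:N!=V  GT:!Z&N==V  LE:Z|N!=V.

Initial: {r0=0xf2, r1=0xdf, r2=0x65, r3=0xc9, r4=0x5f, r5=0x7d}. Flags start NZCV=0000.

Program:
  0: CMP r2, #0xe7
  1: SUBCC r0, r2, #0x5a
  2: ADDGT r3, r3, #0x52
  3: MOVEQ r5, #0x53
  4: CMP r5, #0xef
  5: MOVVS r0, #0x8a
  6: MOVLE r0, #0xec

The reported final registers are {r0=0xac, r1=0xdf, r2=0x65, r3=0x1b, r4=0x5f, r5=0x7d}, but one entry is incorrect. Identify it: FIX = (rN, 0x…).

FIX = (r0, 0x8a)

0: ✓ CMP  NZCV=0000
1: ✓ SUBCC  r0←0x0b
2: ✓ ADDGT  r3←0x1b
3: · MOVEQ
4: ✓ CMP  NZCV=1001
5: ✓ MOVVS  r0←0x8a
6: · MOVLE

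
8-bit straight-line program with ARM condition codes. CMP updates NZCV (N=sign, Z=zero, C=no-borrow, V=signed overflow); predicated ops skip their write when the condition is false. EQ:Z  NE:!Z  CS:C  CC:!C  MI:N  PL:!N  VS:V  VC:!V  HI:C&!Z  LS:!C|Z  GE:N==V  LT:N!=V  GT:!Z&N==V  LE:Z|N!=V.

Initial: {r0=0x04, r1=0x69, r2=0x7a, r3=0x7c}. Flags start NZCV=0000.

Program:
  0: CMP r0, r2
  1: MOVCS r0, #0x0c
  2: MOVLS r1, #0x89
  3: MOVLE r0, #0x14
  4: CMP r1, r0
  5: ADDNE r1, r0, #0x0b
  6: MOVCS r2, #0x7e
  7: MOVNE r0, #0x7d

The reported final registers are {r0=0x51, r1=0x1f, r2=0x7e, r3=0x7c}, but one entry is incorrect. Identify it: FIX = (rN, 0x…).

[0] flags=1000 → (cmp)
[1] flags=1000 CS?F → skip
[2] flags=1000 LS?T → r1=0x89
[3] flags=1000 LE?T → r0=0x14
[4] flags=0011 → (cmp)
[5] flags=0011 NE?T → r1=0x1f
[6] flags=0011 CS?T → r2=0x7e
[7] flags=0011 NE?T → r0=0x7d

FIX = (r0, 0x7d)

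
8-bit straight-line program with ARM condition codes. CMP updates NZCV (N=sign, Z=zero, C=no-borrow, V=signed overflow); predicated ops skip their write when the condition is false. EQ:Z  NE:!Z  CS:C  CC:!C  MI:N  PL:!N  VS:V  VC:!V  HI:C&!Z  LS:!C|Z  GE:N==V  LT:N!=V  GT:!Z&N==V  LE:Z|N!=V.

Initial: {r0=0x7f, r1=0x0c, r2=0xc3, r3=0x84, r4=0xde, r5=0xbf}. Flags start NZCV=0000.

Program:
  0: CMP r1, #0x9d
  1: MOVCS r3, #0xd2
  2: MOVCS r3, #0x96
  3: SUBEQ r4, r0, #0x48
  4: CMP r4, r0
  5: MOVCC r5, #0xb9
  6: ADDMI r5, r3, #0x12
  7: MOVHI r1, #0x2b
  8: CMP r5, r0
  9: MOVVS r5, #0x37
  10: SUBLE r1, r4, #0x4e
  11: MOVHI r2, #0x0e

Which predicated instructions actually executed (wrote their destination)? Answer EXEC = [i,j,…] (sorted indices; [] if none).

EXEC = [7,9,10,11]

0: ✓ CMP  NZCV=0000
1: · MOVCS
2: · MOVCS
3: · SUBEQ
4: ✓ CMP  NZCV=0011
5: · MOVCC
6: · ADDMI
7: ✓ MOVHI  r1←0x2b
8: ✓ CMP  NZCV=0011
9: ✓ MOVVS  r5←0x37
10: ✓ SUBLE  r1←0x90
11: ✓ MOVHI  r2←0x0e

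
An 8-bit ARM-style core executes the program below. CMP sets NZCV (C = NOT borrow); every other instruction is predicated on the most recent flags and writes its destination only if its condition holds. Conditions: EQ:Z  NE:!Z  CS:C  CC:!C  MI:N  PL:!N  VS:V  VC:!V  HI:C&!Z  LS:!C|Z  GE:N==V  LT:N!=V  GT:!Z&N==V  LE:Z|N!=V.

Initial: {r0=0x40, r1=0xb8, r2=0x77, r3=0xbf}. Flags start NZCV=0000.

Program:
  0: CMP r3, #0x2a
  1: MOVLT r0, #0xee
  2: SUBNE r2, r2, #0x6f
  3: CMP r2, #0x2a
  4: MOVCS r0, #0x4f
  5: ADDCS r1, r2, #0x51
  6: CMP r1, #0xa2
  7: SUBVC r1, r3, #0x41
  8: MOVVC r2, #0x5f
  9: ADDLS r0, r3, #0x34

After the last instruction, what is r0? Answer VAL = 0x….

[0] flags=1010 → (cmp)
[1] flags=1010 LT?T → r0=0xee
[2] flags=1010 NE?T → r2=0x08
[3] flags=1000 → (cmp)
[4] flags=1000 CS?F → skip
[5] flags=1000 CS?F → skip
[6] flags=0010 → (cmp)
[7] flags=0010 VC?T → r1=0x7e
[8] flags=0010 VC?T → r2=0x5f
[9] flags=0010 LS?F → skip

VAL = 0xee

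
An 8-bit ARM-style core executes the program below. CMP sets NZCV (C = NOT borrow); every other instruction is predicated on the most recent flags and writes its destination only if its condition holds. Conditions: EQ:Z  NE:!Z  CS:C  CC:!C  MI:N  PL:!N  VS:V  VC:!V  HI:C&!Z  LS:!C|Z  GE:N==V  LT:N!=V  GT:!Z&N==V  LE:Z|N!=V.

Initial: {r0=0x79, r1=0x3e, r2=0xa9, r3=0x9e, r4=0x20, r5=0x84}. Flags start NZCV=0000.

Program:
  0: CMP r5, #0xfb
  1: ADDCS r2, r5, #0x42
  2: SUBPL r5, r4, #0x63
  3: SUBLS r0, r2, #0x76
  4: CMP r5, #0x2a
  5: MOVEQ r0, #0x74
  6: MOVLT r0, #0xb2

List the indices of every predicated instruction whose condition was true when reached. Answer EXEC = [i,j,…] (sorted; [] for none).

EXEC = [3,6]

[0] flags=1000 → (cmp)
[1] flags=1000 CS?F → skip
[2] flags=1000 PL?F → skip
[3] flags=1000 LS?T → r0=0x33
[4] flags=0011 → (cmp)
[5] flags=0011 EQ?F → skip
[6] flags=0011 LT?T → r0=0xb2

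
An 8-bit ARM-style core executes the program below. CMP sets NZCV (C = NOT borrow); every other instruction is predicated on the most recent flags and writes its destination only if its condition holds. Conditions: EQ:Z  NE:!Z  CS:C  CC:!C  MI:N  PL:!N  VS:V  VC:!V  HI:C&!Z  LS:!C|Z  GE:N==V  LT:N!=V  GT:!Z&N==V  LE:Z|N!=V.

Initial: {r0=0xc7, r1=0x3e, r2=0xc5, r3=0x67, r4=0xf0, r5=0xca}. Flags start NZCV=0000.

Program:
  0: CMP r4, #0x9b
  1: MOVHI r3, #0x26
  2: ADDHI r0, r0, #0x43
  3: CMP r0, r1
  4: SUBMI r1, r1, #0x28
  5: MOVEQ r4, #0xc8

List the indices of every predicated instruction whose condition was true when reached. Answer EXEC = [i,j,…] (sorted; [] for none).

0: ✓ CMP  NZCV=0010
1: ✓ MOVHI  r3←0x26
2: ✓ ADDHI  r0←0x0a
3: ✓ CMP  NZCV=1000
4: ✓ SUBMI  r1←0x16
5: · MOVEQ

EXEC = [1,2,4]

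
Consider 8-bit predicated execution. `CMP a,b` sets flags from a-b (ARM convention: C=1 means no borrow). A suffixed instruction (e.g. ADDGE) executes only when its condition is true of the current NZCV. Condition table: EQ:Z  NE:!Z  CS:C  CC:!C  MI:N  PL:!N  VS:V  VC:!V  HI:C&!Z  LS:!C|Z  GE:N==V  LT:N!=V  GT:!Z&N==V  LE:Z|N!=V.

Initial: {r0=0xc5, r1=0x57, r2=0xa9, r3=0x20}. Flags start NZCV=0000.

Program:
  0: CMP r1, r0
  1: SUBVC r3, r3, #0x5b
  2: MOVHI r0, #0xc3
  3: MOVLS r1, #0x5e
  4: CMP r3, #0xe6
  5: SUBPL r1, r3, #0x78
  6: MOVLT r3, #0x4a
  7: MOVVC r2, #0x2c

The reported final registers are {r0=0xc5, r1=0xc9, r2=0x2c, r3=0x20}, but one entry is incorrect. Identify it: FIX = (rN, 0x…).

0: ✓ CMP  NZCV=1001
1: · SUBVC
2: · MOVHI
3: ✓ MOVLS  r1←0x5e
4: ✓ CMP  NZCV=0000
5: ✓ SUBPL  r1←0xa8
6: · MOVLT
7: ✓ MOVVC  r2←0x2c

FIX = (r1, 0xa8)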